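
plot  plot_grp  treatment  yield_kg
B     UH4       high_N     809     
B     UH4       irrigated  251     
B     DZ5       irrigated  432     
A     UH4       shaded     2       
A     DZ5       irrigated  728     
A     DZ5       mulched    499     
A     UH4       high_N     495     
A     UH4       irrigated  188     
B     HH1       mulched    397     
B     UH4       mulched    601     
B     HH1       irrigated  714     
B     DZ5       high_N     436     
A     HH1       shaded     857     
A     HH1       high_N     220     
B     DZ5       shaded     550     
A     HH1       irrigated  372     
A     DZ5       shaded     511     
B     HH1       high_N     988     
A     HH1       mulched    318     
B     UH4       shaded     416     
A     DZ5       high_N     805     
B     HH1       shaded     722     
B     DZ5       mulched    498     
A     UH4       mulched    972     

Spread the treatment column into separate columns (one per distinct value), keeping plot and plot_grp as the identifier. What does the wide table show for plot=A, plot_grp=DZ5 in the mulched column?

Wide layout: rows indexed by plot and plot_grp, columns are the 4 distinct treatment values (high_N, irrigated, shaded, mulched).
Cell (plot=A, plot_grp=DZ5, treatment=mulched) draws from the long row where plot=A, plot_grp=DZ5 and treatment=mulched, which has yield_kg=499.

499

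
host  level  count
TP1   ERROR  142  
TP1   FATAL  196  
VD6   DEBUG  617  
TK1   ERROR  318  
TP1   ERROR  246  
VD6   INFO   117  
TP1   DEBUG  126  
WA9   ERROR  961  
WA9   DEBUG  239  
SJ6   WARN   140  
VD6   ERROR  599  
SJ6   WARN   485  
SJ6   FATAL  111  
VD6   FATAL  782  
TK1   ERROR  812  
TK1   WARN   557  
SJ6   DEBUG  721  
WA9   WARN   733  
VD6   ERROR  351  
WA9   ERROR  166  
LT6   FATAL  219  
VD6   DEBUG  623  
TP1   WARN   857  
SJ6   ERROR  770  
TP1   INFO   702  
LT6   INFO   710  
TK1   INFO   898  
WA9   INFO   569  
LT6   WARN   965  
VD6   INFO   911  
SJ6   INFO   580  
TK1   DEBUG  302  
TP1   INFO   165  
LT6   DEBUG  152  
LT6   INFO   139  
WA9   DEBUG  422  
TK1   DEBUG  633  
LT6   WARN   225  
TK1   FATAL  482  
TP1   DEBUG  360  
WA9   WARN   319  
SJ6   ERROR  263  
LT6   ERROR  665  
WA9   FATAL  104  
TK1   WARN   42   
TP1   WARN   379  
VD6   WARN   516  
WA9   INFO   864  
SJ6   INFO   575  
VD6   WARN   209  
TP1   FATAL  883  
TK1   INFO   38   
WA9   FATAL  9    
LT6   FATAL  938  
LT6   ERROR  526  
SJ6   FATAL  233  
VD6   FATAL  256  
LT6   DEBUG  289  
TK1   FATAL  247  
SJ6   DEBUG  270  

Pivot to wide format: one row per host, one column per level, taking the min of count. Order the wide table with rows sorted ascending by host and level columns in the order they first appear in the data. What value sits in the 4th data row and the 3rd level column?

126

With rows sorted ascending by host, row 4 is host=TP1. level columns in first-appearance order: ERROR, FATAL, DEBUG, INFO, WARN; column 3 is DEBUG.
Long rows with host=TP1, level=DEBUG: min(126, 360) = 126.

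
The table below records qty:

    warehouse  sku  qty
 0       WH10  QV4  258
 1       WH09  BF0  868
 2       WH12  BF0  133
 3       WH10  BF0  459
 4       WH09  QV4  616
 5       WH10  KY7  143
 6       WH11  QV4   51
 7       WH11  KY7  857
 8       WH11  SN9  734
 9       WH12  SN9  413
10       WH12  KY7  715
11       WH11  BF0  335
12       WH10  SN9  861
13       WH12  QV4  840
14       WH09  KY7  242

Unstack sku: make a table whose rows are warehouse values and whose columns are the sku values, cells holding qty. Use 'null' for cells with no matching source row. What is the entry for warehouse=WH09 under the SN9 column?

No long-format row has warehouse=WH09 and sku=SN9, so the cell is null.

null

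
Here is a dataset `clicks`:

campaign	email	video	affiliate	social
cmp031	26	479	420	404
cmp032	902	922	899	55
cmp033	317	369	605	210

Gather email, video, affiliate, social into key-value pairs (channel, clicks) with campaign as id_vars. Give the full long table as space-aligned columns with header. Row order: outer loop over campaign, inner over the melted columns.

campaign  channel    clicks
cmp031    email      26    
cmp031    video      479   
cmp031    affiliate  420   
cmp031    social     404   
cmp032    email      902   
cmp032    video      922   
cmp032    affiliate  899   
cmp032    social     55    
cmp033    email      317   
cmp033    video      369   
cmp033    affiliate  605   
cmp033    social     210   

Each (campaign, column) pair becomes one row: 3 × 4 = 12 rows.
For example, (cmp031, email) → clicks=26.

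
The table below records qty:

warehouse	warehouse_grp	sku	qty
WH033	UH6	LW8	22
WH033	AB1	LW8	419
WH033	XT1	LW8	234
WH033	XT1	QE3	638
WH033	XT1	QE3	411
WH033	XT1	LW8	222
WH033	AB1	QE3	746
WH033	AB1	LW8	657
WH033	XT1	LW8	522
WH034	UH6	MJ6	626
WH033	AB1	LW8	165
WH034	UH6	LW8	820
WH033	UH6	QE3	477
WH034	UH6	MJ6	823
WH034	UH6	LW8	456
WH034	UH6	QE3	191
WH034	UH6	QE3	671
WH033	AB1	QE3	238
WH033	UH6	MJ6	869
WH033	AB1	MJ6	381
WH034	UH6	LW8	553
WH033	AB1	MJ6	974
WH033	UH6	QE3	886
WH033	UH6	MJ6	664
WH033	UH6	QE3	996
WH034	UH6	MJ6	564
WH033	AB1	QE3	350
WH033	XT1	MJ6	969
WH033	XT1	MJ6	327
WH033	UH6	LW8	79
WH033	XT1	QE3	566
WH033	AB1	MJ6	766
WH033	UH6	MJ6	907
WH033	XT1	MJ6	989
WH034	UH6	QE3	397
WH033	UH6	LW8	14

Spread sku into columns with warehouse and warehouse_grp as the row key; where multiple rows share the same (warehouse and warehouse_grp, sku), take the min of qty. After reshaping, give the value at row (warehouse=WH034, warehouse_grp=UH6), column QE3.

191

Rows with warehouse=WH034, warehouse_grp=UH6 and sku=QE3: qty values are 191, 671, 397.
min(191, 671, 397) = 191.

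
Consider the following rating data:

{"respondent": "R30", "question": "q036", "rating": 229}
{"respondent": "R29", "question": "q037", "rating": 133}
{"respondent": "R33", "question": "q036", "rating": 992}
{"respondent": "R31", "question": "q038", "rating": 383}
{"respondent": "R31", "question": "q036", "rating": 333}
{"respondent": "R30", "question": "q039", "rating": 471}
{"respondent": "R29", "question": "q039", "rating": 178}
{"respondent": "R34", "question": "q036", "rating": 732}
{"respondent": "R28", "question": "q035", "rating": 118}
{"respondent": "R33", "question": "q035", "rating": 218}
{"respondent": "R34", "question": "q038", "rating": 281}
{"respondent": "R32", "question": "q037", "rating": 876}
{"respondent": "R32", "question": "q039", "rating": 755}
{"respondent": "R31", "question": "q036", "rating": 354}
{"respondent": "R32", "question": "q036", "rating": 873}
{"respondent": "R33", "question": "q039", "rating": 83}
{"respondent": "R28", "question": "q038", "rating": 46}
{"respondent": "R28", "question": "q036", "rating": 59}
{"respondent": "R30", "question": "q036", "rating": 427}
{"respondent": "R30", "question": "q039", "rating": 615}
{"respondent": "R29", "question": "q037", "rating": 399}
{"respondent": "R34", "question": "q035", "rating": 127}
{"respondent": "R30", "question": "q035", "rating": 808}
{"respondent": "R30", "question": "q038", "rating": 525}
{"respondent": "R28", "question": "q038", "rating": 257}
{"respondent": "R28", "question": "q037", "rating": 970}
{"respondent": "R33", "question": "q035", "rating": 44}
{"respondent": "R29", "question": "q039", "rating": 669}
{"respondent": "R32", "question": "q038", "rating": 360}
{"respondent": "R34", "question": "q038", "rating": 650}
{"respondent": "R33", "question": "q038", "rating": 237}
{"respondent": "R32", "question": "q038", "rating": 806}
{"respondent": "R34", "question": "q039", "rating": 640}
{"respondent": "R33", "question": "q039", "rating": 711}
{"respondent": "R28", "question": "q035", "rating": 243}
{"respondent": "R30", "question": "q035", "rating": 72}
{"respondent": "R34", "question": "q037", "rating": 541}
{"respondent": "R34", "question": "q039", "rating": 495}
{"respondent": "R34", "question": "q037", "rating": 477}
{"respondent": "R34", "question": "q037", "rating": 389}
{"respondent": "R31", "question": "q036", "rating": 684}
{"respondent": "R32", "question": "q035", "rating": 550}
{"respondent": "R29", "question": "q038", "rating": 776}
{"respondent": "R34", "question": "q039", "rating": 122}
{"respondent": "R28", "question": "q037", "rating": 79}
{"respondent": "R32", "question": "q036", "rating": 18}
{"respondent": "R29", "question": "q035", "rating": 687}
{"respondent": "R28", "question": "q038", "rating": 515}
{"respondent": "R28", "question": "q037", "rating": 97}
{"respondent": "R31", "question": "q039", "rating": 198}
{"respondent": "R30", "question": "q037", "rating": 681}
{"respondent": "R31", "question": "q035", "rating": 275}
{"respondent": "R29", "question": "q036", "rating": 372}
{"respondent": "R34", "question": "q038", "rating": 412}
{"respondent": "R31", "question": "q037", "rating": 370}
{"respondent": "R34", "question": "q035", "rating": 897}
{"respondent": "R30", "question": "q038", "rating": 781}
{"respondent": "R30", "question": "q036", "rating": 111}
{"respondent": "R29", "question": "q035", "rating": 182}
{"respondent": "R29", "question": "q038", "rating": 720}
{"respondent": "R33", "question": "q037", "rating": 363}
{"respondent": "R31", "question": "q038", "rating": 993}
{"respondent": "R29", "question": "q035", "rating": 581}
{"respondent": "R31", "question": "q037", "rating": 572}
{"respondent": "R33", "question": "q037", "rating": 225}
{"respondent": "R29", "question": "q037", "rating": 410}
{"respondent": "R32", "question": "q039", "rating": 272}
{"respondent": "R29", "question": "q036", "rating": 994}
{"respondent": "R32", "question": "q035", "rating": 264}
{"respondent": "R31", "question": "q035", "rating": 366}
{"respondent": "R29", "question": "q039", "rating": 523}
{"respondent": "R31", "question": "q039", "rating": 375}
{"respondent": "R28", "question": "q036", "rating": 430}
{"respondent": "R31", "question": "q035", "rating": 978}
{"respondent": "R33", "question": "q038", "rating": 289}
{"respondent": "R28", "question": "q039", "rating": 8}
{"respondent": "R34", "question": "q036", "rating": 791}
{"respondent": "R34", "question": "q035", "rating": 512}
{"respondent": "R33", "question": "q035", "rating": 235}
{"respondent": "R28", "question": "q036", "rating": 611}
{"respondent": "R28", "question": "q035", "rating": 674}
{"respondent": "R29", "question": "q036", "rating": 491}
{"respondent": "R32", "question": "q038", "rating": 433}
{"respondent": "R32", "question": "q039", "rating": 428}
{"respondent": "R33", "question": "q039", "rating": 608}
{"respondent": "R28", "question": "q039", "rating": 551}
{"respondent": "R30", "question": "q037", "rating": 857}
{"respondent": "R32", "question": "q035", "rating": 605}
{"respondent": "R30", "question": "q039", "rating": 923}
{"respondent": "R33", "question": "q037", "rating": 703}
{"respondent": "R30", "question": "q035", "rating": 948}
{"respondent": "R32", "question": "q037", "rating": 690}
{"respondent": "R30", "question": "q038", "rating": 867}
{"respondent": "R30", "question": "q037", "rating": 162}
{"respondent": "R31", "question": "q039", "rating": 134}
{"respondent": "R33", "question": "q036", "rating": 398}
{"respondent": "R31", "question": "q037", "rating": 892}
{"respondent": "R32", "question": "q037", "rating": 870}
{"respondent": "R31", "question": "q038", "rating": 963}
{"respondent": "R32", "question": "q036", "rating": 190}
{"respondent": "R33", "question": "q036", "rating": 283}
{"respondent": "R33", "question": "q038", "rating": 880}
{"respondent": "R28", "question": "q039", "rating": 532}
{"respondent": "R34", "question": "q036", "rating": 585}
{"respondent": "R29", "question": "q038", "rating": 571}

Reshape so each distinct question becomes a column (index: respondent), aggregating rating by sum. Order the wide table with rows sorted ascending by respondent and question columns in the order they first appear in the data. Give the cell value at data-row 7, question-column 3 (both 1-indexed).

1343

With rows sorted ascending by respondent, row 7 is respondent=R34. question columns in first-appearance order: q036, q037, q038, q039, q035; column 3 is q038.
Long rows with respondent=R34, question=q038: 281 + 650 + 412 = 1343.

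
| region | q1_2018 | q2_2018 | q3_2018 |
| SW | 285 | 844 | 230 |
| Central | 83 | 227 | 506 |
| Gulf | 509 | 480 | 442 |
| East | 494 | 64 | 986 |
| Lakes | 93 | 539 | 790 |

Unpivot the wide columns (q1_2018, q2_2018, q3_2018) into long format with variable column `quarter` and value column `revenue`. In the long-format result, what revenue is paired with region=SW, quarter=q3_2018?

Unpivoting turns each (region, wide-column) pair into one long row.
The wide cell at row SW, column q3_2018 holds 230, so the long row (SW, q3_2018) has revenue=230.

230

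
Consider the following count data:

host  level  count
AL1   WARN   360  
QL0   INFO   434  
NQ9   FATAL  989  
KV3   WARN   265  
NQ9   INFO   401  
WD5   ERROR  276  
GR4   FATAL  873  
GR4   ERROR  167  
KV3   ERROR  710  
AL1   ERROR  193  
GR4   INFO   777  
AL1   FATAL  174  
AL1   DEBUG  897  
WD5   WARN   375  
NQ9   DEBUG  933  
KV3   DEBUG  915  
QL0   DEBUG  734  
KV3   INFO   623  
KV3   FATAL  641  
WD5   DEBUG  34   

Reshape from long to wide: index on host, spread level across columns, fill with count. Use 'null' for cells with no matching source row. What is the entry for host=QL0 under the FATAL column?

null

No long-format row has host=QL0 and level=FATAL, so the cell is null.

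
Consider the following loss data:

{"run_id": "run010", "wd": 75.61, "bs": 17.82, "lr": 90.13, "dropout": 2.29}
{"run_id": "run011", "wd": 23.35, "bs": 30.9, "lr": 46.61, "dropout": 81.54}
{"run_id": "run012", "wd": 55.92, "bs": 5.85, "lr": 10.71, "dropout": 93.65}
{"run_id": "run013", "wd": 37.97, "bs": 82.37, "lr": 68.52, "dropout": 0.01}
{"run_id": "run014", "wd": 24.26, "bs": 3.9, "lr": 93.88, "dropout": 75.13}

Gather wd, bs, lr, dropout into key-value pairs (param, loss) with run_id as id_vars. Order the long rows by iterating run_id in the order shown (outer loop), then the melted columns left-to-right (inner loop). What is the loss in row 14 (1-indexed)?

20 rows total (5 × 4). Row 14: index ⌊(14-1)/4⌋ = 3 into run_id → run013; (14-1) mod 4 = 1 into the melted columns → bs.
So row 14 is (run013, bs, 82.37); loss = 82.37.

82.37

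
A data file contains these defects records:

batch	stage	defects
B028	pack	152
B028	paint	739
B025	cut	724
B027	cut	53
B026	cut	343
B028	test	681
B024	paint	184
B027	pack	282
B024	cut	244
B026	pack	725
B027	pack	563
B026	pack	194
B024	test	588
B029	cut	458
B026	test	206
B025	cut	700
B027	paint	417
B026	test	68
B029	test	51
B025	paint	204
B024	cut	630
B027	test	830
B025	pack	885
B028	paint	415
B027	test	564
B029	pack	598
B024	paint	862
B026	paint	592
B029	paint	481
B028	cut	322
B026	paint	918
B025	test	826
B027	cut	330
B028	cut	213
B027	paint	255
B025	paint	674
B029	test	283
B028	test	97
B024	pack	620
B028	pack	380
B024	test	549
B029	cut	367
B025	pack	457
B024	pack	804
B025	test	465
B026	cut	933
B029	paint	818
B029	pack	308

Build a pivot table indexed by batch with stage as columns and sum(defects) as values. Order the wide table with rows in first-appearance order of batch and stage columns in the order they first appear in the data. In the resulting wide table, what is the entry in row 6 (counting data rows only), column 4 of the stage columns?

With rows in first-appearance order of batch, row 6 is batch=B029. stage columns in first-appearance order: pack, paint, cut, test; column 4 is test.
Long rows with batch=B029, stage=test: 51 + 283 = 334.

334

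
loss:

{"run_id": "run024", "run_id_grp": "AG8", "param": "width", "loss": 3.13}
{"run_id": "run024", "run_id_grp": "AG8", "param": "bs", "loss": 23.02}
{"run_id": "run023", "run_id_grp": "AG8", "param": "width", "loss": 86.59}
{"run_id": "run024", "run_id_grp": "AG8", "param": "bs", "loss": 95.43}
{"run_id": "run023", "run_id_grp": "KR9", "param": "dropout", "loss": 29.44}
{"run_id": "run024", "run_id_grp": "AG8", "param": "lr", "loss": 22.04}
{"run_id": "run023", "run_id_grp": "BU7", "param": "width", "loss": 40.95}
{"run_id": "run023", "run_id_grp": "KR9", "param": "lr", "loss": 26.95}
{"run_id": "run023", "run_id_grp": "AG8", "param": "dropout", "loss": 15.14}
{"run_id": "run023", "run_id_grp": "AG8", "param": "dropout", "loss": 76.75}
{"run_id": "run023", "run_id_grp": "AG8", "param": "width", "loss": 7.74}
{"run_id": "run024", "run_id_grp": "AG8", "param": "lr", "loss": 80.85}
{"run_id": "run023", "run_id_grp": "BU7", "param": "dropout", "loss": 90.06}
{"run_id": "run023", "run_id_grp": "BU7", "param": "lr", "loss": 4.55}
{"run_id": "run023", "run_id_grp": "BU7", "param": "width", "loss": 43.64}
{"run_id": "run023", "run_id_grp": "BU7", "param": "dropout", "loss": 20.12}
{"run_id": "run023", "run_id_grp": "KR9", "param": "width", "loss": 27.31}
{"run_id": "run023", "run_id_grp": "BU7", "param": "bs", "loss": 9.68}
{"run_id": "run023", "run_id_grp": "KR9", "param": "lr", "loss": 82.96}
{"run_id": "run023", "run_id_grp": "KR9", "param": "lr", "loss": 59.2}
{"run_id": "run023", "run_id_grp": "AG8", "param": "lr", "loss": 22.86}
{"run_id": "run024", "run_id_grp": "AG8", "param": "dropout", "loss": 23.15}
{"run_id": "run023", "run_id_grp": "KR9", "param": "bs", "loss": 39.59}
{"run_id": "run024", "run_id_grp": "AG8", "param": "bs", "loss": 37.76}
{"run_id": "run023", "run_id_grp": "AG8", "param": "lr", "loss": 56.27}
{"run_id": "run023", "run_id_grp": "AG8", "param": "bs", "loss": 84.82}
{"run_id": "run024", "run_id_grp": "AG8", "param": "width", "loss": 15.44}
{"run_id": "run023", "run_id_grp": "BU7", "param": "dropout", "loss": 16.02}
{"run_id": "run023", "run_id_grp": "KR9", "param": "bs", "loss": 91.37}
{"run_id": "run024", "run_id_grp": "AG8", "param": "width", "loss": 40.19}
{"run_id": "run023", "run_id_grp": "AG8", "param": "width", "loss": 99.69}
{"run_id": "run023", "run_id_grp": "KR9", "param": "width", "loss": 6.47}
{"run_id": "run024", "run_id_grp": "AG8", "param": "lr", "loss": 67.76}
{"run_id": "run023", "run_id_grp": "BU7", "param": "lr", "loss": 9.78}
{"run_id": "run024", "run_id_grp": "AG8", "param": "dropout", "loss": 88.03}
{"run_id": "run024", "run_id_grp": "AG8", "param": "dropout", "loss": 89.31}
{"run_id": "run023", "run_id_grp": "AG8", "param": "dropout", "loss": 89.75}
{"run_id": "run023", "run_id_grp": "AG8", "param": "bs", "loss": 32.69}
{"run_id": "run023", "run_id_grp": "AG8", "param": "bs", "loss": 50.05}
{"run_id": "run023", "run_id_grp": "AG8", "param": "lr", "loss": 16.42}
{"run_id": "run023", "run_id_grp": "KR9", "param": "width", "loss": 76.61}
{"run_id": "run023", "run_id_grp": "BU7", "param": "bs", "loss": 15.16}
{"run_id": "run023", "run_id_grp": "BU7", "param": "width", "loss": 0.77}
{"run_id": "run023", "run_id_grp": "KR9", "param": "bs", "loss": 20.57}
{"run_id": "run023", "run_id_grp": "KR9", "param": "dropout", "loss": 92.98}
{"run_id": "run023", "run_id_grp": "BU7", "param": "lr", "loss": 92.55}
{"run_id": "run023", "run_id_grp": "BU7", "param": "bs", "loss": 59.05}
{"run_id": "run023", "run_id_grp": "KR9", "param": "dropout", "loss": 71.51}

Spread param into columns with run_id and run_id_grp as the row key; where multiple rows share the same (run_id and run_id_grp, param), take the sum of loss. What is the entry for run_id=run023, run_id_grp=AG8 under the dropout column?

Rows with run_id=run023, run_id_grp=AG8 and param=dropout: loss values are 15.14, 76.75, 89.75.
15.14 + 76.75 + 89.75 = 181.64.

181.64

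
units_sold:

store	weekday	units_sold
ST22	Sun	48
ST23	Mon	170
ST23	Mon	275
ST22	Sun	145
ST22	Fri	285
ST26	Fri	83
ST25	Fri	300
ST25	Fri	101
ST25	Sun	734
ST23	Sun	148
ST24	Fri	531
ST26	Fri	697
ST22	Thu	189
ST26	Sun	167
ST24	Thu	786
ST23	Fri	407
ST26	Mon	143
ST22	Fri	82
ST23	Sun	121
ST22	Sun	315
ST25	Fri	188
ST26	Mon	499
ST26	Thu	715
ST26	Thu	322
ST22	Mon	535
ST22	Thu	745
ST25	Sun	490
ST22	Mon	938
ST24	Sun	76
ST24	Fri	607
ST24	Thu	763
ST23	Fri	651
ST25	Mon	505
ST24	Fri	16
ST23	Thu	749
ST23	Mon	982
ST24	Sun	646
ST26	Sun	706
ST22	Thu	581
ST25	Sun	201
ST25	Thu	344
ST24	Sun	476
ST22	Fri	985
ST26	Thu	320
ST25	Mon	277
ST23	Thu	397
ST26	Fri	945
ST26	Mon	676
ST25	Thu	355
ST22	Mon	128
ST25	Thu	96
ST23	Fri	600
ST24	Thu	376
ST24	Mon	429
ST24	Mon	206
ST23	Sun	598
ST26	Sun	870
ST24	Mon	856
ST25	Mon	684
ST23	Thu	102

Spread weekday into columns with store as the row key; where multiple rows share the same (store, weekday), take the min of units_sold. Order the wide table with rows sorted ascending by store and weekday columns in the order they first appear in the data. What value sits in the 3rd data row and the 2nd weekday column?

206

With rows sorted ascending by store, row 3 is store=ST24. weekday columns in first-appearance order: Sun, Mon, Fri, Thu; column 2 is Mon.
Long rows with store=ST24, weekday=Mon: min(429, 206, 856) = 206.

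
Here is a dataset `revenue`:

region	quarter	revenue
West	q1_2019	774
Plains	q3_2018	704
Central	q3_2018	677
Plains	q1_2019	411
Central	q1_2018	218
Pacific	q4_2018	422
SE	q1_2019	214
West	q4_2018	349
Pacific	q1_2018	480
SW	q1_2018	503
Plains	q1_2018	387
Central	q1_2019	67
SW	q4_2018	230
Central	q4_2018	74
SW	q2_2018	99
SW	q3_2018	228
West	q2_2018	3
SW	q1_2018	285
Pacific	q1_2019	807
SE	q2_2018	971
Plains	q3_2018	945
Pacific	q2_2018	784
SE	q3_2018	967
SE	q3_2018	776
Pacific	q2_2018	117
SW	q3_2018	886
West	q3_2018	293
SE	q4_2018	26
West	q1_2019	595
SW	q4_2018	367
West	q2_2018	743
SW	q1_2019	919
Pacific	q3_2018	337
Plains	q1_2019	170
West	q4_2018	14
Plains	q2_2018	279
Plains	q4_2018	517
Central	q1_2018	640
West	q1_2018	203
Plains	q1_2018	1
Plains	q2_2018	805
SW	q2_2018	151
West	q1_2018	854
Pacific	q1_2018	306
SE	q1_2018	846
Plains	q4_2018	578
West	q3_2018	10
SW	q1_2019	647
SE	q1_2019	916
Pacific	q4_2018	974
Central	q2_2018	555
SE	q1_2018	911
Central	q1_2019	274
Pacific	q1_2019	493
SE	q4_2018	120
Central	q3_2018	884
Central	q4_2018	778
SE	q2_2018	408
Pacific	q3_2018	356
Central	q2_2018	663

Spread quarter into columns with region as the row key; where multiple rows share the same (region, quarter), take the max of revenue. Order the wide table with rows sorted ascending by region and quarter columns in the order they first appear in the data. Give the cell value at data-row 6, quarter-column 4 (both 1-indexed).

349

With rows sorted ascending by region, row 6 is region=West. quarter columns in first-appearance order: q1_2019, q3_2018, q1_2018, q4_2018, q2_2018; column 4 is q4_2018.
Long rows with region=West, quarter=q4_2018: max(349, 14) = 349.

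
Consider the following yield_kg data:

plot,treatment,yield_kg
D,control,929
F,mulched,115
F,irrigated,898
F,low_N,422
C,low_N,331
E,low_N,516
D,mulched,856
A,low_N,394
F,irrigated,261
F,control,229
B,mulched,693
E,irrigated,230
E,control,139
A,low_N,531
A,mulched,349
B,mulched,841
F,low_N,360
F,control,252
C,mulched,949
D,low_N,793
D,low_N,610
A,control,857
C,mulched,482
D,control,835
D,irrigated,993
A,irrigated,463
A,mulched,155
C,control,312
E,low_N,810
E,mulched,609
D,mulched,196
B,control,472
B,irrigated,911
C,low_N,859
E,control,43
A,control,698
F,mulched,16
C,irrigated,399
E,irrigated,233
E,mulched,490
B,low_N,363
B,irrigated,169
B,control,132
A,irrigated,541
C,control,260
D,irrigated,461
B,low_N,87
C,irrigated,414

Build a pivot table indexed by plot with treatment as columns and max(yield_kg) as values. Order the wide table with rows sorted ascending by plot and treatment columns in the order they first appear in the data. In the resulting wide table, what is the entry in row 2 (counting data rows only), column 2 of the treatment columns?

841

With rows sorted ascending by plot, row 2 is plot=B. treatment columns in first-appearance order: control, mulched, irrigated, low_N; column 2 is mulched.
Long rows with plot=B, treatment=mulched: max(693, 841) = 841.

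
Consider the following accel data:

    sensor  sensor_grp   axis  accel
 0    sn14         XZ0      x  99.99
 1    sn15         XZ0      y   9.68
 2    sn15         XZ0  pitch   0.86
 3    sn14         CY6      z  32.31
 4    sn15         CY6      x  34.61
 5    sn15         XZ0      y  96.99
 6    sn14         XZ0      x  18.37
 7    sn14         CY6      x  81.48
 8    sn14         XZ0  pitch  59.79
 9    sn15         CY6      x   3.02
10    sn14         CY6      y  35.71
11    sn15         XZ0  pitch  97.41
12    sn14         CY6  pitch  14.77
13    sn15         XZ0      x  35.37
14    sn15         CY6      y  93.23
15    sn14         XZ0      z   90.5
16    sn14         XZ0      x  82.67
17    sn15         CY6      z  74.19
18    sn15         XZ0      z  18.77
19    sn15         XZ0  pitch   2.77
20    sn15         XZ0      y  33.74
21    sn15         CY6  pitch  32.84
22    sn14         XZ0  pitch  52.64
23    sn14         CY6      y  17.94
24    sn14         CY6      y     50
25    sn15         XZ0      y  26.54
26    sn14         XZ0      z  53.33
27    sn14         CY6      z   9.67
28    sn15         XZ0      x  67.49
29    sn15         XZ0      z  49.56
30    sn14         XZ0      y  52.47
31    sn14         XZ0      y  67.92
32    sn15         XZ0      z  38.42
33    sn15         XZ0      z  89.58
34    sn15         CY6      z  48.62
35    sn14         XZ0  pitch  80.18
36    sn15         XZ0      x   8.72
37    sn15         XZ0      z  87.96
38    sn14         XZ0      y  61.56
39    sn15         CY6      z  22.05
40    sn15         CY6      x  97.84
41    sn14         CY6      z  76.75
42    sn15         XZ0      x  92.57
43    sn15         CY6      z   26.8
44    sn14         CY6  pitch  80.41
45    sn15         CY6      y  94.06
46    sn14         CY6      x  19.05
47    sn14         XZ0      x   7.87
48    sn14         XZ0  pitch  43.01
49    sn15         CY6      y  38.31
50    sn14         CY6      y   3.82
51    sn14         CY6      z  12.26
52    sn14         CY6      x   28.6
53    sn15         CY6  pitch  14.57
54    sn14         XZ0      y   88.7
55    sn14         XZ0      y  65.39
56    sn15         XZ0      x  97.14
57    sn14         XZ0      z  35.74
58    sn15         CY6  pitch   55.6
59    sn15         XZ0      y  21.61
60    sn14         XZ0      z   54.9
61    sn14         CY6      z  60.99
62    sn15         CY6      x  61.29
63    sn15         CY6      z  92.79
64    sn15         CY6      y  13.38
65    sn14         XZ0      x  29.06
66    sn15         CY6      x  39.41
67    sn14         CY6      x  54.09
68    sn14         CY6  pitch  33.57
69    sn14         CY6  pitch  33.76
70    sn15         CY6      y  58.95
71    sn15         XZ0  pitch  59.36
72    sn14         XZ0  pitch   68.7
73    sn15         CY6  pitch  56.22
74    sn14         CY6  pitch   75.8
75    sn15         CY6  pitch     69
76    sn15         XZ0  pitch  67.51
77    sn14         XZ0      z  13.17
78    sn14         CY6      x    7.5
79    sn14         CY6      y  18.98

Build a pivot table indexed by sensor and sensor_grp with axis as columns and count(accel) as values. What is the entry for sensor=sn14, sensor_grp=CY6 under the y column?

Rows with sensor=sn14, sensor_grp=CY6 and axis=y: accel values are 35.71, 17.94, 50, 3.82, 18.98.
5 rows match — count = 5.

5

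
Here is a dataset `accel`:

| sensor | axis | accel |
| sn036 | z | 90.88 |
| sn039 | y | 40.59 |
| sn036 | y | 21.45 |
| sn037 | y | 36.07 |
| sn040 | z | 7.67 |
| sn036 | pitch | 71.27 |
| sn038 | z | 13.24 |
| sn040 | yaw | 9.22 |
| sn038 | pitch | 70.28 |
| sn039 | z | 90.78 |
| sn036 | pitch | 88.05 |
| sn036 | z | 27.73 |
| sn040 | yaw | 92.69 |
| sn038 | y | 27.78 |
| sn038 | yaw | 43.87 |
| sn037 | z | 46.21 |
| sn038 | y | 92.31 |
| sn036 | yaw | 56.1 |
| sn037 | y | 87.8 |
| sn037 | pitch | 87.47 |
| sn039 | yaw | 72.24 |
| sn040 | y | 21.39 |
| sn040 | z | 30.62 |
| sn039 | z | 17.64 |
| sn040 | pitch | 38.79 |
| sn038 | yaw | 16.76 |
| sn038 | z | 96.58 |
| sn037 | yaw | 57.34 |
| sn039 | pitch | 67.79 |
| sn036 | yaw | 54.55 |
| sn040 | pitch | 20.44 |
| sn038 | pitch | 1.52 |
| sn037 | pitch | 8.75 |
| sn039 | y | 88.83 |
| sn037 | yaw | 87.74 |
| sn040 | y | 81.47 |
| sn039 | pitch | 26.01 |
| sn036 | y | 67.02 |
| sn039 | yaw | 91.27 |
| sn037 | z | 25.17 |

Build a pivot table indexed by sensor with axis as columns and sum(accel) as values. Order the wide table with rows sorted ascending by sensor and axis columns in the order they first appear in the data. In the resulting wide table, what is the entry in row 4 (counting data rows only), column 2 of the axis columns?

129.42

With rows sorted ascending by sensor, row 4 is sensor=sn039. axis columns in first-appearance order: z, y, pitch, yaw; column 2 is y.
Long rows with sensor=sn039, axis=y: 40.59 + 88.83 = 129.42.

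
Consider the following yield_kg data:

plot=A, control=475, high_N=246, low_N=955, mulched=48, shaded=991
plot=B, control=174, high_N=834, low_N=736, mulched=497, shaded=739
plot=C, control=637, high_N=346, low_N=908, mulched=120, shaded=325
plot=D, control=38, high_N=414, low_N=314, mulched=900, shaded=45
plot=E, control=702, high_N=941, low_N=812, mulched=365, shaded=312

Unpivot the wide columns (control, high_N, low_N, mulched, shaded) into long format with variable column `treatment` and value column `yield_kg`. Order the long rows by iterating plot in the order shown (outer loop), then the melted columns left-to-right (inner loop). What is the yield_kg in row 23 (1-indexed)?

25 rows total (5 × 5). Row 23: index ⌊(23-1)/5⌋ = 4 into plot → E; (23-1) mod 5 = 2 into the melted columns → low_N.
So row 23 is (E, low_N, 812); yield_kg = 812.

812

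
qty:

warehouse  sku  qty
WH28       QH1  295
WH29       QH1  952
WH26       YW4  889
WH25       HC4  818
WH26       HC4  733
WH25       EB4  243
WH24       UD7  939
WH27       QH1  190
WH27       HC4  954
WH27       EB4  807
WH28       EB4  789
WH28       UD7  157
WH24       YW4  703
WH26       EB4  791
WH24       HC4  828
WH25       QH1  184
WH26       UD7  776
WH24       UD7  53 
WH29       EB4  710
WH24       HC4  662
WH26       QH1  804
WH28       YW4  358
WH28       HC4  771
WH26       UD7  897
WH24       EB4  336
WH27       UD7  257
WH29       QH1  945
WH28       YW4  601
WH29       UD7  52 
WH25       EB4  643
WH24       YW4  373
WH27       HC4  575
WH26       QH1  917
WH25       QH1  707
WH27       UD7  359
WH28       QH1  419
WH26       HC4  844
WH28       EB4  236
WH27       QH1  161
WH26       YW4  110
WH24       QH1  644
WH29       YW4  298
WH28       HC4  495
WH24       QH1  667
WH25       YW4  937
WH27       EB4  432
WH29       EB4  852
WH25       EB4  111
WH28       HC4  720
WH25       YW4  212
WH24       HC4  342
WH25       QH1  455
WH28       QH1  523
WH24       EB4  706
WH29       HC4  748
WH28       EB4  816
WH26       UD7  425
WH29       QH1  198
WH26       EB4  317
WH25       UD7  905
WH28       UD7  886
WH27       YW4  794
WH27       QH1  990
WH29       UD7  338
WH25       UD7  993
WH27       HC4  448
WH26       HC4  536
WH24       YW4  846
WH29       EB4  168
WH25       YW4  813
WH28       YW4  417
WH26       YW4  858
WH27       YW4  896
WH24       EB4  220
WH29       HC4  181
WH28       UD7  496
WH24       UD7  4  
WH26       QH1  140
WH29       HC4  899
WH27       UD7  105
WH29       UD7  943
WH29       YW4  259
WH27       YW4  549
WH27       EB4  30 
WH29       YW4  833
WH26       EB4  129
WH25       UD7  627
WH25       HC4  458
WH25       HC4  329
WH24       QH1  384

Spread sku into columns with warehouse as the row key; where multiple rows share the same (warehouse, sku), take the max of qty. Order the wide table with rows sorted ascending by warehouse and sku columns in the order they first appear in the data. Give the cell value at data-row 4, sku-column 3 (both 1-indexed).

954

With rows sorted ascending by warehouse, row 4 is warehouse=WH27. sku columns in first-appearance order: QH1, YW4, HC4, EB4, UD7; column 3 is HC4.
Long rows with warehouse=WH27, sku=HC4: max(954, 575, 448) = 954.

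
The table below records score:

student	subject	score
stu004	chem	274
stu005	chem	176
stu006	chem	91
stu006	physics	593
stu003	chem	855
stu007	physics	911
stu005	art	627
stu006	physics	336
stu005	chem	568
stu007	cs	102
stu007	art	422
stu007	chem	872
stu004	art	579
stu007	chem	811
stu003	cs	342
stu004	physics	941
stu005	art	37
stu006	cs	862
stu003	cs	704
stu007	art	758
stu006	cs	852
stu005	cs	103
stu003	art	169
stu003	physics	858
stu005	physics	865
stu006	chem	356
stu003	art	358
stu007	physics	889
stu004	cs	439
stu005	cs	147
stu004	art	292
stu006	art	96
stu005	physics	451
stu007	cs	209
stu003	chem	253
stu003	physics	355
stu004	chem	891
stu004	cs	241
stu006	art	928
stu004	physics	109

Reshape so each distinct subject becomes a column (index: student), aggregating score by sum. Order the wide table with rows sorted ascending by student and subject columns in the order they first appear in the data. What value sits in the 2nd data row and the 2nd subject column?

With rows sorted ascending by student, row 2 is student=stu004. subject columns in first-appearance order: chem, physics, art, cs; column 2 is physics.
Long rows with student=stu004, subject=physics: 941 + 109 = 1050.

1050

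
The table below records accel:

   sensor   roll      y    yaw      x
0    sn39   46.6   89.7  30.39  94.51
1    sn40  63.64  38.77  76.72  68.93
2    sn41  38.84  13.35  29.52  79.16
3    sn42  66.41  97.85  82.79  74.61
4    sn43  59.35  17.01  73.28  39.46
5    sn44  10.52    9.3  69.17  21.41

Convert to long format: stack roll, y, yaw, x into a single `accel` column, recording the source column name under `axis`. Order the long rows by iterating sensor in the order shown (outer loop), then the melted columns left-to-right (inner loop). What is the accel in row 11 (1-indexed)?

24 rows total (6 × 4). Row 11: index ⌊(11-1)/4⌋ = 2 into sensor → sn41; (11-1) mod 4 = 2 into the melted columns → yaw.
So row 11 is (sn41, yaw, 29.52); accel = 29.52.

29.52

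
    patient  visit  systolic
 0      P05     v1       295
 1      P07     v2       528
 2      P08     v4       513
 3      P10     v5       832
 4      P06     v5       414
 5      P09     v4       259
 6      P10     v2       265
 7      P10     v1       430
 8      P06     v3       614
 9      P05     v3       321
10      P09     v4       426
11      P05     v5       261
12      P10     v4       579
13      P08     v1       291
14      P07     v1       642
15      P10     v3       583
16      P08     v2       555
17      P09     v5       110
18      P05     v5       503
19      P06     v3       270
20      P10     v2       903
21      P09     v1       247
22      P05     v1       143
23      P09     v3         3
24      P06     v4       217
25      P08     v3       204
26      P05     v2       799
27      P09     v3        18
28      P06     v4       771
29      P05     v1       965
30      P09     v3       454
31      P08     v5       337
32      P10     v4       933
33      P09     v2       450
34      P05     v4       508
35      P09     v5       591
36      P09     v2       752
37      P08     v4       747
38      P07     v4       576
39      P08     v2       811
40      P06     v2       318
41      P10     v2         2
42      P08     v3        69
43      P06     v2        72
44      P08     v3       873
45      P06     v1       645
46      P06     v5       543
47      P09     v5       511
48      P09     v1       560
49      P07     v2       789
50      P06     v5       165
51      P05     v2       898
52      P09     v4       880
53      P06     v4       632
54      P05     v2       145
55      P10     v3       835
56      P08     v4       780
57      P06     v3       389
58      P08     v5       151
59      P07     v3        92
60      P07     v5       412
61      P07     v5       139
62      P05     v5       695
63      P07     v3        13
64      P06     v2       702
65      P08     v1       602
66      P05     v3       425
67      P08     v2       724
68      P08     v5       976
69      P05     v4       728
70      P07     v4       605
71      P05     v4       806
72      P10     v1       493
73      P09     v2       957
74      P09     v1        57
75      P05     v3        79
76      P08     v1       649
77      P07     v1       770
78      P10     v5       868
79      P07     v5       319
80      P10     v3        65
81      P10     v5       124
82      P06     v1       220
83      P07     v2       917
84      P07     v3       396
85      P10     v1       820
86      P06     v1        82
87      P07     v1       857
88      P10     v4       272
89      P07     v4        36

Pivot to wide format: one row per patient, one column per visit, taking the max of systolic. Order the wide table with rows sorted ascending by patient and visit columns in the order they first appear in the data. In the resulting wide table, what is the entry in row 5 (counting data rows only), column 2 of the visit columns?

With rows sorted ascending by patient, row 5 is patient=P09. visit columns in first-appearance order: v1, v2, v4, v5, v3; column 2 is v2.
Long rows with patient=P09, visit=v2: max(450, 752, 957) = 957.

957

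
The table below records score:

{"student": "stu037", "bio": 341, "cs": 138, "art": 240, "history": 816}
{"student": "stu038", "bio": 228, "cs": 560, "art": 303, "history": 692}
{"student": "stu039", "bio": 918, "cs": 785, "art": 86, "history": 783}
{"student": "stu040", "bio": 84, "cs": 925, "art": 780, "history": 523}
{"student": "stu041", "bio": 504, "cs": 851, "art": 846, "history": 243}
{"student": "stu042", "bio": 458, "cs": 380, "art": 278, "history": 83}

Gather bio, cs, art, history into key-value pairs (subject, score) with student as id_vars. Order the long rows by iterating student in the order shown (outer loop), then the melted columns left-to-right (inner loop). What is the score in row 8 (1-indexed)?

24 rows total (6 × 4). Row 8: index ⌊(8-1)/4⌋ = 1 into student → stu038; (8-1) mod 4 = 3 into the melted columns → history.
So row 8 is (stu038, history, 692); score = 692.

692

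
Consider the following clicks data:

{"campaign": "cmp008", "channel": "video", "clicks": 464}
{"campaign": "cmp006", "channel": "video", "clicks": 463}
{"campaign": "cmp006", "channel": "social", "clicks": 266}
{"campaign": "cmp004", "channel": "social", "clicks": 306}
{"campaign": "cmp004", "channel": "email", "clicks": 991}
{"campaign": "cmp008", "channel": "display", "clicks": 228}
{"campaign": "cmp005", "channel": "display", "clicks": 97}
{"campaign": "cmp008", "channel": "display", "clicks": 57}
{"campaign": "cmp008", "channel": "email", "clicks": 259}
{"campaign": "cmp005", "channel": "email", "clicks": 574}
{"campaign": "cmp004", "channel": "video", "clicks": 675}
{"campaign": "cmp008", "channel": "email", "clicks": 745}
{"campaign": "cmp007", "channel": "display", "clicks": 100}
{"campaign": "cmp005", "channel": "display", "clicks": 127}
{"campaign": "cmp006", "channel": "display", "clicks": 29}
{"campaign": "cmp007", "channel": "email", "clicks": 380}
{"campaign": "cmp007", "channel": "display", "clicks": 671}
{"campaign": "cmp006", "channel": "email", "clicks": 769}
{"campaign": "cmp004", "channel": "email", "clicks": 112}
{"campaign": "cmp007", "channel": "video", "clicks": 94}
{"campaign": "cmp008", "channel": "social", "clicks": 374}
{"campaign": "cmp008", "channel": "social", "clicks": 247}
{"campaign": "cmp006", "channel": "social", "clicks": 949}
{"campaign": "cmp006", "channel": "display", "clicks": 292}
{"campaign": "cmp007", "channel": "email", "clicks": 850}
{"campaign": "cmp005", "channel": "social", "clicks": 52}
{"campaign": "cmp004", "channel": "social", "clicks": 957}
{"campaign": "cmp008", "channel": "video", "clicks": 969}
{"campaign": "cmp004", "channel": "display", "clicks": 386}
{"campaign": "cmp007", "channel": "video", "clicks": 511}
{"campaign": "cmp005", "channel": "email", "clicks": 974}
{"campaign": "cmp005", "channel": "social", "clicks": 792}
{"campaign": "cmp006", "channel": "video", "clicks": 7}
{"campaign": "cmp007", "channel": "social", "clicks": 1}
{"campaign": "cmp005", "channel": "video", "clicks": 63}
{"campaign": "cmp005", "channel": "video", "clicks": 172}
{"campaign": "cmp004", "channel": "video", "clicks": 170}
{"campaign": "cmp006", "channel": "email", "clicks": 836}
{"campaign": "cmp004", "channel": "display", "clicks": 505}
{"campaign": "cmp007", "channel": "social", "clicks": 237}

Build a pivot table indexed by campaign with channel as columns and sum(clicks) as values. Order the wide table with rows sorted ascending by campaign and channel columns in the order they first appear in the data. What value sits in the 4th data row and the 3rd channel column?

With rows sorted ascending by campaign, row 4 is campaign=cmp007. channel columns in first-appearance order: video, social, email, display; column 3 is email.
Long rows with campaign=cmp007, channel=email: 380 + 850 = 1230.

1230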